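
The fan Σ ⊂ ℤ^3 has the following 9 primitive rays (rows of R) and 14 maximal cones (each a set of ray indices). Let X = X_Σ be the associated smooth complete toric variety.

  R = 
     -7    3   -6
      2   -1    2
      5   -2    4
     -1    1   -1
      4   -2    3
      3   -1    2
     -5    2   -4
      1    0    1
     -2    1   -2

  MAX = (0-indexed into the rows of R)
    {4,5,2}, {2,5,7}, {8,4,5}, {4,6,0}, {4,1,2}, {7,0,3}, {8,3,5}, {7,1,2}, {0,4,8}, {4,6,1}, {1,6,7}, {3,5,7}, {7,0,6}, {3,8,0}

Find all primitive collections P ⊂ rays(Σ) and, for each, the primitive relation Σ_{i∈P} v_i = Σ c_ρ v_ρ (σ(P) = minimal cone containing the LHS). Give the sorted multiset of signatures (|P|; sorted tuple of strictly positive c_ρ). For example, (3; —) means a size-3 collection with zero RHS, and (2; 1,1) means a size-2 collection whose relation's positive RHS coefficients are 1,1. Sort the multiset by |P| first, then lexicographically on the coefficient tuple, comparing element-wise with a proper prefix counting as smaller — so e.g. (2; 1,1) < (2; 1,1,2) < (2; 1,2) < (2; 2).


Δ(Σ) — 9 vertices, 15 min non-faces:

  {1,8}:  v_{1} + v_{8} = 0  ⇒ sig = (2; —)
  {2,6}:  v_{2} + v_{6} = 0  ⇒ sig = (2; —)
  {0,1}:  v_{0} + v_{1} = v_{6}  ⇒ sig = (2; 1)
  {0,2}:  v_{0} + v_{2} = v_{8}  ⇒ sig = (2; 1)
  {1,3}:  v_{1} + v_{3} = v_{7}  ⇒ sig = (2; 1)
  {1,5}:  v_{1} + v_{5} = v_{2}  ⇒ sig = (2; 1)
  {2,8}:  v_{2} + v_{8} = v_{5}  ⇒ sig = (2; 1)
  {3,4}:  v_{3} + v_{4} = v_{5}  ⇒ sig = (2; 1)
  {4,7}:  v_{4} + v_{7} = v_{2}  ⇒ sig = (2; 1)
  {5,6}:  v_{5} + v_{6} = v_{8}  ⇒ sig = (2; 1)
  {6,8}:  v_{6} + v_{8} = v_{0}  ⇒ sig = (2; 1)
  {7,8}:  v_{7} + v_{8} = v_{3}  ⇒ sig = (2; 1)
  {2,3}:  v_{2} + v_{3} = v_{5} + v_{7}  ⇒ sig = (2; 1,1)
  {3,6}:  v_{3} + v_{6} = v_{0} + v_{7}  ⇒ sig = (2; 1,1)
  {0,5}:  v_{0} + v_{5} = 2·v_{8}  ⇒ sig = (2; 2)

so the primitive-relation signature multiset is
[(2; —), (2; —), (2; 1), (2; 1), (2; 1), (2; 1), (2; 1), (2; 1), (2; 1), (2; 1), (2; 1), (2; 1), (2; 1,1), (2; 1,1), (2; 2)]


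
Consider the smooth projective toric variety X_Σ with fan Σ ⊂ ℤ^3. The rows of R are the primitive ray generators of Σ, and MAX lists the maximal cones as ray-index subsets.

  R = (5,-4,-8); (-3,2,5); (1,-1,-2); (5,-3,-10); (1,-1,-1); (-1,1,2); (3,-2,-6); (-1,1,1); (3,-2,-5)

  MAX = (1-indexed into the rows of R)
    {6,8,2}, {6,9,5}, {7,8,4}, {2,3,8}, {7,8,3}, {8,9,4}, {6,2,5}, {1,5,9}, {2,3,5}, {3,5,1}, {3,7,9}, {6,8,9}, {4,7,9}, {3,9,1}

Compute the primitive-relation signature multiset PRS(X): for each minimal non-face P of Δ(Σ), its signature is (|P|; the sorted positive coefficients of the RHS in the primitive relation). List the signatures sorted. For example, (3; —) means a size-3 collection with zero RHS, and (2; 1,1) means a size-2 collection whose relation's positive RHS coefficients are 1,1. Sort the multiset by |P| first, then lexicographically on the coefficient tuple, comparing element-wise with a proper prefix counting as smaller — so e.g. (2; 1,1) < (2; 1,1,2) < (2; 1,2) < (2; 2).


18 collections generate NE(X_Σ); each relation:

  {2,9}:  v_{2} + v_{9} = 0  ⟹  sig = (2; —)
  {3,6}:  v_{3} + v_{6} = 0  ⟹  sig = (2; —)
  {5,8}:  v_{5} + v_{8} = 0  ⟹  sig = (2; —)
  {1,2}:  v_{1} + v_{2} = v_{3} + v_{5}  ⟹  sig = (2; 1,1)
  {1,6}:  v_{1} + v_{6} = v_{5} + v_{9}  ⟹  sig = (2; 1,1)
  {1,8}:  v_{1} + v_{8} = v_{3} + v_{9}  ⟹  sig = (2; 1,1)
  {2,4}:  v_{2} + v_{4} = v_{7} + v_{8}  ⟹  sig = (2; 1,1)
  {2,7}:  v_{2} + v_{7} = v_{3} + v_{8}  ⟹  sig = (2; 1,1)
  {4,5}:  v_{4} + v_{5} = v_{7} + v_{9}  ⟹  sig = (2; 1,1)
  {5,7}:  v_{5} + v_{7} = v_{3} + v_{9}  ⟹  sig = (2; 1,1)
  {6,7}:  v_{6} + v_{7} = v_{8} + v_{9}  ⟹  sig = (2; 1,1)
  {1,4}:  v_{1} + v_{4} = v_{3} + v_{7} + 2·v_{9}  ⟹  sig = (2; 1,1,2)
  {3,4}:  v_{3} + v_{4} = 2·v_{7}  ⟹  sig = (2; 2)
  {1,7}:  v_{1} + v_{7} = 2·v_{3} + 2·v_{9}  ⟹  sig = (2; 2,2)
  {4,6}:  v_{4} + v_{6} = 2·v_{8} + 2·v_{9}  ⟹  sig = (2; 2,2)
  {3,5,9}:  v_{3} + v_{5} + v_{9} = v_{1}  ⟹  sig = (3; 1)
  {3,8,9}:  v_{3} + v_{8} + v_{9} = v_{7}  ⟹  sig = (3; 1)
  {7,8,9}:  v_{7} + v_{8} + v_{9} = v_{4}  ⟹  sig = (3; 1)

Hence PRS(X_Σ) =
[(2; —), (2; —), (2; —), (2; 1,1), (2; 1,1), (2; 1,1), (2; 1,1), (2; 1,1), (2; 1,1), (2; 1,1), (2; 1,1), (2; 1,1,2), (2; 2), (2; 2,2), (2; 2,2), (3; 1), (3; 1), (3; 1)]


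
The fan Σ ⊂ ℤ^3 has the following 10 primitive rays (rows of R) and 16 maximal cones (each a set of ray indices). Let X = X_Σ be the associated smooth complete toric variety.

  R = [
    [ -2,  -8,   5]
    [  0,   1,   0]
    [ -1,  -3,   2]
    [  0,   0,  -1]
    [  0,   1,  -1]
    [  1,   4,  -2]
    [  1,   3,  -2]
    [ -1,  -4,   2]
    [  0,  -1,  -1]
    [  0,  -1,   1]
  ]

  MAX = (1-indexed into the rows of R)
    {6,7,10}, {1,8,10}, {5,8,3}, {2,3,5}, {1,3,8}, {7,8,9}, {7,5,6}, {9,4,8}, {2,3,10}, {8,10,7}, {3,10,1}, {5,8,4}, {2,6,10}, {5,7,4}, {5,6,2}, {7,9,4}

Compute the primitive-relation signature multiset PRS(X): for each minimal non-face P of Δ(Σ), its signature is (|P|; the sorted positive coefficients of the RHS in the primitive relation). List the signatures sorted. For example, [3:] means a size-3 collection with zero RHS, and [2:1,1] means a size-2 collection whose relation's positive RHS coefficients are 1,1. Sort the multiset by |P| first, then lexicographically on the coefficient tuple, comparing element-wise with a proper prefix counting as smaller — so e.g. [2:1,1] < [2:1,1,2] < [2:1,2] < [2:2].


Primitive collections (24):

  {3,7}:  v_{3} + v_{7} = 0  so sig = [2:]
  {5,10}:  v_{5} + v_{10} = 0  so sig = [2:]
  {6,8}:  v_{6} + v_{8} = 0  so sig = [2:]
  {2,4}:  v_{2} + v_{4} = v_{5}  so sig = [2:1]
  {2,7}:  v_{2} + v_{7} = v_{6}  so sig = [2:1]
  {2,8}:  v_{2} + v_{8} = v_{3}  so sig = [2:1]
  {2,9}:  v_{2} + v_{9} = v_{4}  so sig = [2:1]
  {3,6}:  v_{3} + v_{6} = v_{2}  so sig = [2:1]
  {1,5}:  v_{1} + v_{5} = v_{3} + v_{8}  so sig = [2:1,1]
  {1,6}:  v_{1} + v_{6} = v_{3} + v_{10}  so sig = [2:1,1]
  {1,7}:  v_{1} + v_{7} = v_{8} + v_{10}  so sig = [2:1,1]
  {3,4}:  v_{3} + v_{4} = v_{5} + v_{8}  so sig = [2:1,1]
  {3,9}:  v_{3} + v_{9} = v_{4} + v_{8}  so sig = [2:1,1]
  {4,6}:  v_{4} + v_{6} = v_{5} + v_{7}  so sig = [2:1,1]
  {4,10}:  v_{4} + v_{10} = v_{7} + v_{8}  so sig = [2:1,1]
  {6,9}:  v_{6} + v_{9} = v_{4} + v_{7}  so sig = [2:1,1]
  {1,2}:  v_{1} + v_{2} = 2·v_{3} + v_{10}  so sig = [2:1,2]
  {1,9}:  v_{1} + v_{9} = v_{7} + 3·v_{8}  so sig = [2:1,3]
  {1,4}:  v_{1} + v_{4} = 2·v_{8}  so sig = [2:2]
  {5,9}:  v_{5} + v_{9} = 2·v_{4}  so sig = [2:2]
  {9,10}:  v_{9} + v_{10} = 2·v_{7} + 2·v_{8}  so sig = [2:2,2]
  {3,8,10}:  v_{3} + v_{8} + v_{10} = v_{1}  so sig = [3:1]
  {4,7,8}:  v_{4} + v_{7} + v_{8} = v_{9}  so sig = [3:1]
  {5,7,8}:  v_{5} + v_{7} + v_{8} = v_{4}  so sig = [3:1]

Sorted signature multiset PRS(X):
    [2:]
    [2:]
    [2:]
    [2:1]
    [2:1]
    [2:1]
    [2:1]
    [2:1]
    [2:1,1]
    [2:1,1]
    [2:1,1]
    [2:1,1]
    [2:1,1]
    [2:1,1]
    [2:1,1]
    [2:1,1]
    [2:1,2]
    [2:1,3]
    [2:2]
    [2:2]
    [2:2,2]
    [3:1]
    [3:1]
    [3:1]


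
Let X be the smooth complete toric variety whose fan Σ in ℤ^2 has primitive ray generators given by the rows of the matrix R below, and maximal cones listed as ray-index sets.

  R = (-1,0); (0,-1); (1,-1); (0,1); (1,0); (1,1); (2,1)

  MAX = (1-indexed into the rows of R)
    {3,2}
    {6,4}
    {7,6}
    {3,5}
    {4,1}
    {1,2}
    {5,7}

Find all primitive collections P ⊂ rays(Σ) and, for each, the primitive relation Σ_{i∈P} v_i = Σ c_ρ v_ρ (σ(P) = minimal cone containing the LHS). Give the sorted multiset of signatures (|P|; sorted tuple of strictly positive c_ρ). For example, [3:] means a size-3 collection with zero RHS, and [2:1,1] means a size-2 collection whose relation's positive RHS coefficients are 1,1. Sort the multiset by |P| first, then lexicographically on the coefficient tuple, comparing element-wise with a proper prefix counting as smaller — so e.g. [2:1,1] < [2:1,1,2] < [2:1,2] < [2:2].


Δ(Σ) — 7 vertices, 14 min non-faces:

  • {1,5}:  v_{1} + v_{5} = 0  so sig = [2:]
  • {2,4}:  v_{2} + v_{4} = 0  so sig = [2:]
  • {1,3}:  v_{1} + v_{3} = v_{2}  so sig = [2:1]
  • {1,6}:  v_{1} + v_{6} = v_{4}  so sig = [2:1]
  • {1,7}:  v_{1} + v_{7} = v_{6}  so sig = [2:1]
  • {2,5}:  v_{2} + v_{5} = v_{3}  so sig = [2:1]
  • {2,6}:  v_{2} + v_{6} = v_{5}  so sig = [2:1]
  • {3,4}:  v_{3} + v_{4} = v_{5}  so sig = [2:1]
  • {4,5}:  v_{4} + v_{5} = v_{6}  so sig = [2:1]
  • {5,6}:  v_{5} + v_{6} = v_{7}  so sig = [2:1]
  • {2,7}:  v_{2} + v_{7} = 2·v_{5}  so sig = [2:2]
  • {3,6}:  v_{3} + v_{6} = 2·v_{5}  so sig = [2:2]
  • {4,7}:  v_{4} + v_{7} = 2·v_{6}  so sig = [2:2]
  • {3,7}:  v_{3} + v_{7} = 3·v_{5}  so sig = [2:3]

Hence PRS(X_Σ) =
{ [2:] ×2,  [2:1] ×8,  [2:2] ×3,  [2:3] }


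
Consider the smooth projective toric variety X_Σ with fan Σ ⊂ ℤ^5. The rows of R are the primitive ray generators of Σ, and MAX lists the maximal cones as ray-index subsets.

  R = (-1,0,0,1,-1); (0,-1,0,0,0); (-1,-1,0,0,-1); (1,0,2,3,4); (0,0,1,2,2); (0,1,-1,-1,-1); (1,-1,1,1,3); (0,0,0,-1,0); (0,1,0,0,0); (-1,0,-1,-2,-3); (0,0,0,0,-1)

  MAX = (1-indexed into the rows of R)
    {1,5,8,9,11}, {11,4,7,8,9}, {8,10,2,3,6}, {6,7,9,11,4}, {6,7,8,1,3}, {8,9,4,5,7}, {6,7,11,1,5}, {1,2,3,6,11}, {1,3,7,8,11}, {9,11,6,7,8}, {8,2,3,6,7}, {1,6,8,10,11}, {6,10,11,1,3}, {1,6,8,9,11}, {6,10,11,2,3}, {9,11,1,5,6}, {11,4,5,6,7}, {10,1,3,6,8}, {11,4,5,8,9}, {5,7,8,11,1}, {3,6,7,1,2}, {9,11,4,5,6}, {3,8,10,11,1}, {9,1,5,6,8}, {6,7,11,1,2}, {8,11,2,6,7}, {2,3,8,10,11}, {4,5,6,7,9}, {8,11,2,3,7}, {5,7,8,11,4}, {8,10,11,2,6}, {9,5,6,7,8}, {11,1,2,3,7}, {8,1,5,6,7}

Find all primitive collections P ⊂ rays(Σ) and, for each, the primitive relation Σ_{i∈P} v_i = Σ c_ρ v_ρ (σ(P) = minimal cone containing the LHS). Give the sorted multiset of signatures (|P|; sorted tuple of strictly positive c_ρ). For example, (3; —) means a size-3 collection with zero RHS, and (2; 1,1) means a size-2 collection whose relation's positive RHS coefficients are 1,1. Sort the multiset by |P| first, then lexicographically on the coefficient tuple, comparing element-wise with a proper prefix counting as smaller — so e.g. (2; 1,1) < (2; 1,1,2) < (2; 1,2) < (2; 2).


|primitive collections| = 20. Relations:

  • {2,9}:  v_{2} + v_{9} = 0  ⇒ sig = (2; —)
  • {2,5}:  v_{2} + v_{5} = v_{1} + v_{7}  ⇒ sig = (2; 1,1)
  • {3,9}:  v_{3} + v_{9} = v_{1} + v_{8}  ⇒ sig = (2; 1,1)
  • {5,10}:  v_{5} + v_{10} = v_{1} + v_{8}  ⇒ sig = (2; 1,1)
  • {7,10}:  v_{7} + v_{10} = v_{2} + v_{8}  ⇒ sig = (2; 1,1)
  • {2,4}:  v_{2} + v_{4} = v_{5} + v_{7} + v_{11}  ⇒ sig = (2; 1,1,1)
  • {4,10}:  v_{4} + v_{10} = v_{5} + v_{8} + v_{11}  ⇒ sig = (2; 1,1,1)
  • {3,4}:  v_{3} + v_{4} = v_{1} + v_{5} + v_{7} + v_{8} + v_{11}  ⇒ sig = (2; 1,1,1,1,1)
  • {9,10}:  v_{9} + v_{10} = v_{1} + v_{6} + 2·v_{8} + v_{11}  ⇒ sig = (2; 1,1,1,2)
  • {3,5}:  v_{3} + v_{5} = 2·v_{1} + v_{7} + v_{8}  ⇒ sig = (2; 1,1,2)
  • {1,4}:  v_{1} + v_{4} = 2·v_{5} + v_{11}  ⇒ sig = (2; 1,2)
  • {1,2,8}:  v_{1} + v_{2} + v_{8} = v_{3}  ⇒ sig = (3; 1)
  • {1,7,9}:  v_{1} + v_{7} + v_{9} = v_{5}  ⇒ sig = (3; 1)
  • {1,2,10}:  v_{1} + v_{2} + v_{10} = 2·v_{3} + v_{6} + v_{11}  ⇒ sig = (3; 1,1,2)
  • {4,6,8}:  v_{4} + v_{6} + v_{8} = v_{7} + 2·v_{9}  ⇒ sig = (3; 1,2)
  • {3,6,7,11}:  v_{3} + v_{6} + v_{7} + v_{11} = v_{2}  ⇒ sig = (4; 1)
  • {3,6,8,11}:  v_{3} + v_{6} + v_{8} + v_{11} = v_{10}  ⇒ sig = (4; 1)
  • {5,6,8,11}:  v_{5} + v_{6} + v_{8} + v_{11} = v_{9}  ⇒ sig = (4; 1)
  • {5,7,9,11}:  v_{5} + v_{7} + v_{9} + v_{11} = v_{4}  ⇒ sig = (4; 1)
  • {1,6,7,8,11}:  v_{1} + v_{6} + v_{7} + v_{8} + v_{11} = 0  ⇒ sig = (5; —)

Signatures (|P|; sorted positive RHS coefficients), sorted:
[(2; —), (2; 1,1), (2; 1,1), (2; 1,1), (2; 1,1), (2; 1,1,1), (2; 1,1,1), (2; 1,1,1,1,1), (2; 1,1,1,2), (2; 1,1,2), (2; 1,2), (3; 1), (3; 1), (3; 1,1,2), (3; 1,2), (4; 1), (4; 1), (4; 1), (4; 1), (5; —)]


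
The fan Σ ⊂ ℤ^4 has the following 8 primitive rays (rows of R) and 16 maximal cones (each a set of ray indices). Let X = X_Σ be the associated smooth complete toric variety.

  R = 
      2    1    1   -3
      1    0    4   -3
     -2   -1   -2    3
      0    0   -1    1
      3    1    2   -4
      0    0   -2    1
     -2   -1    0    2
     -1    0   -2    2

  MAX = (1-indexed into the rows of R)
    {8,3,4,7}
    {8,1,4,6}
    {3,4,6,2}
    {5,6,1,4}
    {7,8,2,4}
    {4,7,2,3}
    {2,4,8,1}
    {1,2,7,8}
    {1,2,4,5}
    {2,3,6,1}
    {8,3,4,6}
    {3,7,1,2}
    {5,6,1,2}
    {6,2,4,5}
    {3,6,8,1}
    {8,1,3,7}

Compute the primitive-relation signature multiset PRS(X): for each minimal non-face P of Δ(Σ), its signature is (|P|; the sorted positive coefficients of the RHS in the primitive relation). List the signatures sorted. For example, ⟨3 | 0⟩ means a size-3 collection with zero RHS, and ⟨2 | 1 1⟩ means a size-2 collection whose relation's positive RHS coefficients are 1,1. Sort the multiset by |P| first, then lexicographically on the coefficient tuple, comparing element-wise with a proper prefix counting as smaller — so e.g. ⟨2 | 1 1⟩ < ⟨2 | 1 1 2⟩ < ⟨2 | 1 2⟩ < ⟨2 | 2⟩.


Δ(Σ) — 8 vertices, 9 min non-faces:

  • {6,7}:  v_{6} + v_{7} = v_{3}  so sig = ⟨2 | 1⟩
  • {5,7}:  v_{5} + v_{7} = v_{2} + v_{6}  so sig = ⟨2 | 1 1⟩
  • {5,8}:  v_{5} + v_{8} = v_{1} + v_{4}  so sig = ⟨2 | 1 1⟩
  • {3,5}:  v_{3} + v_{5} = v_{2} + 2·v_{6}  so sig = ⟨2 | 1 2⟩
  • {1,4,7}:  v_{1} + v_{4} + v_{7} = 0  so sig = ⟨3 | 0⟩
  • {2,6,8}:  v_{2} + v_{6} + v_{8} = 0  so sig = ⟨3 | 0⟩
  • {1,3,4}:  v_{1} + v_{3} + v_{4} = v_{6}  so sig = ⟨3 | 1⟩
  • {2,3,8}:  v_{2} + v_{3} + v_{8} = v_{7}  so sig = ⟨3 | 1⟩
  • {1,2,4,6}:  v_{1} + v_{2} + v_{4} + v_{6} = v_{5}  so sig = ⟨4 | 1⟩

Signatures (|P|; sorted positive RHS coefficients), sorted:
    ⟨2 | 1⟩
    ⟨2 | 1 1⟩
    ⟨2 | 1 1⟩
    ⟨2 | 1 2⟩
    ⟨3 | 0⟩
    ⟨3 | 0⟩
    ⟨3 | 1⟩
    ⟨3 | 1⟩
    ⟨4 | 1⟩


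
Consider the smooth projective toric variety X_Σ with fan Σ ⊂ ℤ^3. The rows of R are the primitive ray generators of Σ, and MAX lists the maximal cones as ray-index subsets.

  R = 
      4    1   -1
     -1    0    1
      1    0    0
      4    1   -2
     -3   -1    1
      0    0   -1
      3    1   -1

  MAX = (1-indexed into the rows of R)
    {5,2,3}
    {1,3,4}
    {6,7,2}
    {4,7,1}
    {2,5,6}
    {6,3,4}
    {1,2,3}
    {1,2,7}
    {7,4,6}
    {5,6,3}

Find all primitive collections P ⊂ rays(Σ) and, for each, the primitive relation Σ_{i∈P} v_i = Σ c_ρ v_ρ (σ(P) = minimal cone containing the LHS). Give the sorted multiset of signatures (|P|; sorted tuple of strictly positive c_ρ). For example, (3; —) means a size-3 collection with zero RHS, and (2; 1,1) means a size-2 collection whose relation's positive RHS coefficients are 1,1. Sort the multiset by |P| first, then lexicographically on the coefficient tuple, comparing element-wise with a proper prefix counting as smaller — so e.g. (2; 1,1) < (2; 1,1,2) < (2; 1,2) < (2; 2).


Δ(Σ) — 7 vertices, 7 min non-faces:

  {5,7}:  v_{5} + v_{7} = 0 ; sig = (2; —)
  {1,5}:  v_{1} + v_{5} = v_{3} ; sig = (2; 1)
  {1,6}:  v_{1} + v_{6} = v_{4} ; sig = (2; 1)
  {2,4}:  v_{2} + v_{4} = v_{7} ; sig = (2; 1)
  {3,7}:  v_{3} + v_{7} = v_{1} ; sig = (2; 1)
  {4,5}:  v_{4} + v_{5} = v_{3} + v_{6} ; sig = (2; 1,1)
  {2,3,6}:  v_{2} + v_{3} + v_{6} = 0 ; sig = (3; —)

so the primitive-relation signature multiset is
[(2; —), (2; 1), (2; 1), (2; 1), (2; 1), (2; 1,1), (3; —)]


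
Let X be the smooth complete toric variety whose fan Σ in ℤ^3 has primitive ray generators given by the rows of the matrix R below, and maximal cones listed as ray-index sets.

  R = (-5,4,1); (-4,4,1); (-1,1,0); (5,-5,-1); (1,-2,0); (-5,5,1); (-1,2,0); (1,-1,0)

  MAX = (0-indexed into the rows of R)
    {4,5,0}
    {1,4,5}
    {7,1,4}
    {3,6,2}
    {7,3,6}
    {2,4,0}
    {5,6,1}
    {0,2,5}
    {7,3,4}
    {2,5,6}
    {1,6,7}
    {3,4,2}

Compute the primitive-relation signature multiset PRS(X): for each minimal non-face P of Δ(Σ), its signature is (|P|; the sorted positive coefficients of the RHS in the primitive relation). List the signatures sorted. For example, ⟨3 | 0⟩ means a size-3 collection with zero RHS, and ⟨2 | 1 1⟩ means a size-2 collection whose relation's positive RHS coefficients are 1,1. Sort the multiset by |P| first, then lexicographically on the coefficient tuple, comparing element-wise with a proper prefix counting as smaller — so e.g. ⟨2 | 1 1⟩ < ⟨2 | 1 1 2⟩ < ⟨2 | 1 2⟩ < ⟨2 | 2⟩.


The 11 primitive collections of Σ (r=8, n=3):

  • {2,7}:  v_{2} + v_{7} = 0  ⇒ sig = ⟨2 | 0⟩
  • {3,5}:  v_{3} + v_{5} = 0  ⇒ sig = ⟨2 | 0⟩
  • {4,6}:  v_{4} + v_{6} = 0  ⇒ sig = ⟨2 | 0⟩
  • {1,2}:  v_{1} + v_{2} = v_{5}  ⇒ sig = ⟨2 | 1⟩
  • {1,3}:  v_{1} + v_{3} = v_{7}  ⇒ sig = ⟨2 | 1⟩
  • {5,7}:  v_{5} + v_{7} = v_{1}  ⇒ sig = ⟨2 | 1⟩
  • {0,3}:  v_{0} + v_{3} = v_{2} + v_{4}  ⇒ sig = ⟨2 | 1 1⟩
  • {0,6}:  v_{0} + v_{6} = v_{2} + v_{5}  ⇒ sig = ⟨2 | 1 1⟩
  • {0,7}:  v_{0} + v_{7} = v_{4} + v_{5}  ⇒ sig = ⟨2 | 1 1⟩
  • {0,1}:  v_{0} + v_{1} = v_{4} + 2·v_{5}  ⇒ sig = ⟨2 | 1 2⟩
  • {2,4,5}:  v_{2} + v_{4} + v_{5} = v_{0}  ⇒ sig = ⟨3 | 1⟩

Hence PRS(X_Σ) =
{ ⟨2 | 0⟩ ×3,  ⟨2 | 1⟩ ×3,  ⟨2 | 1 1⟩ ×3,  ⟨2 | 1 2⟩,  ⟨3 | 1⟩ }


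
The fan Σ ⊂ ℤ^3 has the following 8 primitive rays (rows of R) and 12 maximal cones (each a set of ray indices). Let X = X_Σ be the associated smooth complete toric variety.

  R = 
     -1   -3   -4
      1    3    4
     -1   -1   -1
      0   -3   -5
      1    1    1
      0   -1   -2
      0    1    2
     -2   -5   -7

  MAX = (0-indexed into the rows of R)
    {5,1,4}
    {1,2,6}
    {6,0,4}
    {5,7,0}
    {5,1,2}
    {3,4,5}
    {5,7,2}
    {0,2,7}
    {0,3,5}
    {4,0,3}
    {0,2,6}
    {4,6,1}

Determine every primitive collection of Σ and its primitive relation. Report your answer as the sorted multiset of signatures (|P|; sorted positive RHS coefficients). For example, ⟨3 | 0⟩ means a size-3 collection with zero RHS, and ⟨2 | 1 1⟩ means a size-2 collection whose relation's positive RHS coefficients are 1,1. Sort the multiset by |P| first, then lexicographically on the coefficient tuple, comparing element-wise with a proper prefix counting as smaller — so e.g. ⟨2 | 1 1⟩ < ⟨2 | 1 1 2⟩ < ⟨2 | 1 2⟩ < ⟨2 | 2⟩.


Σ has 12 primitive collections:

  P={0,1}:  v_{0} + v_{1} = 0  →  sig = ⟨2 | 0⟩
  P={2,4}:  v_{2} + v_{4} = 0  →  sig = ⟨2 | 0⟩
  P={5,6}:  v_{5} + v_{6} = 0  →  sig = ⟨2 | 0⟩
  P={1,3}:  v_{1} + v_{3} = v_{4} + v_{5}  →  sig = ⟨2 | 1 1⟩
  P={1,7}:  v_{1} + v_{7} = v_{2} + v_{5}  →  sig = ⟨2 | 1 1⟩
  P={2,3}:  v_{2} + v_{3} = v_{0} + v_{5}  →  sig = ⟨2 | 1 1⟩
  P={3,6}:  v_{3} + v_{6} = v_{0} + v_{4}  →  sig = ⟨2 | 1 1⟩
  P={4,7}:  v_{4} + v_{7} = v_{0} + v_{5}  →  sig = ⟨2 | 1 1⟩
  P={6,7}:  v_{6} + v_{7} = v_{0} + v_{2}  →  sig = ⟨2 | 1 1⟩
  P={3,7}:  v_{3} + v_{7} = 2·v_{0} + 2·v_{5}  →  sig = ⟨2 | 2 2⟩
  P={0,2,5}:  v_{0} + v_{2} + v_{5} = v_{7}  →  sig = ⟨3 | 1⟩
  P={0,4,5}:  v_{0} + v_{4} + v_{5} = v_{3}  →  sig = ⟨3 | 1⟩

Hence PRS(X_Σ) =
{ ⟨2 | 0⟩ ×3,  ⟨2 | 1 1⟩ ×6,  ⟨2 | 2 2⟩,  ⟨3 | 1⟩ ×2 }


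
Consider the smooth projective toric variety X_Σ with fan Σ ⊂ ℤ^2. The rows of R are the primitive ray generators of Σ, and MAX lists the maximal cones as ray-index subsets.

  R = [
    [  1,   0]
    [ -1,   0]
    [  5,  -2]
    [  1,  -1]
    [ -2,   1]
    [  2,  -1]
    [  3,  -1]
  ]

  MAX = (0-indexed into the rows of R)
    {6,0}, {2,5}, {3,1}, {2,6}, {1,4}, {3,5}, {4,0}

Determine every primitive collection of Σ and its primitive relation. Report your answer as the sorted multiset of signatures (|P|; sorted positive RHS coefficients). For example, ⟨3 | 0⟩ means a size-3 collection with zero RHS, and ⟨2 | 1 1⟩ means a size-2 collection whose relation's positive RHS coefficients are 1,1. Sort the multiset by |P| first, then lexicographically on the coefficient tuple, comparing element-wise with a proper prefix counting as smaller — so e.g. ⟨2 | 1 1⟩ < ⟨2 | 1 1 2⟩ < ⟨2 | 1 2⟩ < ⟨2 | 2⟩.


The 14 primitive collections of Σ (r=7, n=2):

  P={0,1}:  v_{0} + v_{1} = 0  so sig = ⟨2 | 0⟩
  P={4,5}:  v_{4} + v_{5} = 0  so sig = ⟨2 | 0⟩
  P={0,3}:  v_{0} + v_{3} = v_{5}  so sig = ⟨2 | 1⟩
  P={0,5}:  v_{0} + v_{5} = v_{6}  so sig = ⟨2 | 1⟩
  P={1,5}:  v_{1} + v_{5} = v_{3}  so sig = ⟨2 | 1⟩
  P={1,6}:  v_{1} + v_{6} = v_{5}  so sig = ⟨2 | 1⟩
  P={2,4}:  v_{2} + v_{4} = v_{6}  so sig = ⟨2 | 1⟩
  P={3,4}:  v_{3} + v_{4} = v_{1}  so sig = ⟨2 | 1⟩
  P={4,6}:  v_{4} + v_{6} = v_{0}  so sig = ⟨2 | 1⟩
  P={5,6}:  v_{5} + v_{6} = v_{2}  so sig = ⟨2 | 1⟩
  P={0,2}:  v_{0} + v_{2} = 2·v_{6}  so sig = ⟨2 | 2⟩
  P={1,2}:  v_{1} + v_{2} = 2·v_{5}  so sig = ⟨2 | 2⟩
  P={3,6}:  v_{3} + v_{6} = 2·v_{5}  so sig = ⟨2 | 2⟩
  P={2,3}:  v_{2} + v_{3} = 3·v_{5}  so sig = ⟨2 | 3⟩

Sorted signature multiset PRS(X):
    ⟨2 | 0⟩
    ⟨2 | 0⟩
    ⟨2 | 1⟩
    ⟨2 | 1⟩
    ⟨2 | 1⟩
    ⟨2 | 1⟩
    ⟨2 | 1⟩
    ⟨2 | 1⟩
    ⟨2 | 1⟩
    ⟨2 | 1⟩
    ⟨2 | 2⟩
    ⟨2 | 2⟩
    ⟨2 | 2⟩
    ⟨2 | 3⟩


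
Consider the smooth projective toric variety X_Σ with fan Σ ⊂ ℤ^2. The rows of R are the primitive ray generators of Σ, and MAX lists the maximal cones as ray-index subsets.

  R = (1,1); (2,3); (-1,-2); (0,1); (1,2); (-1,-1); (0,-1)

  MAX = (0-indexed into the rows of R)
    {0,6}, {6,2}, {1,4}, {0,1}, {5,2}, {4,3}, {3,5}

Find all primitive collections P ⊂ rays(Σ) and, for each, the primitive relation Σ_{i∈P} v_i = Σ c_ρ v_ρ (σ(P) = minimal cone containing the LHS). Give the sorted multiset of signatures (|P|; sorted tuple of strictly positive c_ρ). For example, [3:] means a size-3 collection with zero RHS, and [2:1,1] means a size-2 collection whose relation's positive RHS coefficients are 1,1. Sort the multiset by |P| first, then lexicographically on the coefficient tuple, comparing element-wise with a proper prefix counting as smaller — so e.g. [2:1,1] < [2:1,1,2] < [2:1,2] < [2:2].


14 collections generate NE(X_Σ); each relation:

  • {0,5}:  v_{0} + v_{5} = 0  ⇒ sig = [2:]
  • {2,4}:  v_{2} + v_{4} = 0  ⇒ sig = [2:]
  • {3,6}:  v_{3} + v_{6} = 0  ⇒ sig = [2:]
  • {0,2}:  v_{0} + v_{2} = v_{6}  ⇒ sig = [2:1]
  • {0,3}:  v_{0} + v_{3} = v_{4}  ⇒ sig = [2:1]
  • {0,4}:  v_{0} + v_{4} = v_{1}  ⇒ sig = [2:1]
  • {1,2}:  v_{1} + v_{2} = v_{0}  ⇒ sig = [2:1]
  • {1,5}:  v_{1} + v_{5} = v_{4}  ⇒ sig = [2:1]
  • {2,3}:  v_{2} + v_{3} = v_{5}  ⇒ sig = [2:1]
  • {4,5}:  v_{4} + v_{5} = v_{3}  ⇒ sig = [2:1]
  • {4,6}:  v_{4} + v_{6} = v_{0}  ⇒ sig = [2:1]
  • {5,6}:  v_{5} + v_{6} = v_{2}  ⇒ sig = [2:1]
  • {1,3}:  v_{1} + v_{3} = 2·v_{4}  ⇒ sig = [2:2]
  • {1,6}:  v_{1} + v_{6} = 2·v_{0}  ⇒ sig = [2:2]

Hence PRS(X_Σ) =
[[2:], [2:], [2:], [2:1], [2:1], [2:1], [2:1], [2:1], [2:1], [2:1], [2:1], [2:1], [2:2], [2:2]]


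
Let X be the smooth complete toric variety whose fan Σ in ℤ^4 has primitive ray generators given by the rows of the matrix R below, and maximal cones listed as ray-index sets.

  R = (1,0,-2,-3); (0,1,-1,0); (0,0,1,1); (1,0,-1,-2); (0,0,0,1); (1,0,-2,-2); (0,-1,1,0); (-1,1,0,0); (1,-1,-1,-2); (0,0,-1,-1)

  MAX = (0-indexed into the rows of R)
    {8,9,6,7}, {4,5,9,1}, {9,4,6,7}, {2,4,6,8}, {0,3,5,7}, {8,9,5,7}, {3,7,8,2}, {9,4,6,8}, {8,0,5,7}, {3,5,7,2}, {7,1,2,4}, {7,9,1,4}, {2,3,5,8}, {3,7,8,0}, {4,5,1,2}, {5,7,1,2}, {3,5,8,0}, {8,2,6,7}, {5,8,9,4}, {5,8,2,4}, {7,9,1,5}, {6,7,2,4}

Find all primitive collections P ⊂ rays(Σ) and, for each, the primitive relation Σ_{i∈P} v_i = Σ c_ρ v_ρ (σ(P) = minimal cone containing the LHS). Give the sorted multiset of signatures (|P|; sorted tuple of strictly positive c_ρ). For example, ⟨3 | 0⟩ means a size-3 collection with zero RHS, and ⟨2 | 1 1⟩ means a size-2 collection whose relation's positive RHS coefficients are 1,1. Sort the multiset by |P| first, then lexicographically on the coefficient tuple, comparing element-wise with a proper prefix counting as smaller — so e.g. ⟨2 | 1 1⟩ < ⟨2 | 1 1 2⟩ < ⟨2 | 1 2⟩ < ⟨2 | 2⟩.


17 minimal non-faces of Δ(Σ) (on 10 rays):

  {1,6}:  v_{1} + v_{6} = 0  ⟹  sig = ⟨2 | 0⟩
  {2,9}:  v_{2} + v_{9} = 0  ⟹  sig = ⟨2 | 0⟩
  {0,2}:  v_{0} + v_{2} = v_{3}  ⟹  sig = ⟨2 | 1⟩
  {0,4}:  v_{0} + v_{4} = v_{5}  ⟹  sig = ⟨2 | 1⟩
  {1,8}:  v_{1} + v_{8} = v_{5}  ⟹  sig = ⟨2 | 1⟩
  {3,9}:  v_{3} + v_{9} = v_{0}  ⟹  sig = ⟨2 | 1⟩
  {5,6}:  v_{5} + v_{6} = v_{8}  ⟹  sig = ⟨2 | 1⟩
  {3,4}:  v_{3} + v_{4} = v_{2} + v_{5}  ⟹  sig = ⟨2 | 1 1⟩
  {0,9}:  v_{0} + v_{9} = v_{5} + v_{7} + v_{8}  ⟹  sig = ⟨2 | 1 1 1⟩
  {0,1}:  v_{0} + v_{1} = v_{2} + 2·v_{5} + v_{7}  ⟹  sig = ⟨2 | 1 1 2⟩
  {0,6}:  v_{0} + v_{6} = v_{2} + v_{7} + 2·v_{8}  ⟹  sig = ⟨2 | 1 1 2⟩
  {1,3}:  v_{1} + v_{3} = 2·v_{2} + 2·v_{5} + v_{7}  ⟹  sig = ⟨2 | 1 2 2⟩
  {3,6}:  v_{3} + v_{6} = 2·v_{2} + v_{7} + 2·v_{8}  ⟹  sig = ⟨2 | 1 2 2⟩
  {4,7,8}:  v_{4} + v_{7} + v_{8} = v_{9}  ⟹  sig = ⟨3 | 1⟩
  {4,5,7}:  v_{4} + v_{5} + v_{7} = v_{1} + v_{9}  ⟹  sig = ⟨3 | 1 1⟩
  {2,5,7,8}:  v_{2} + v_{5} + v_{7} + v_{8} = v_{0}  ⟹  sig = ⟨4 | 1⟩
  {3,5,7,8}:  v_{3} + v_{5} + v_{7} + v_{8} = 2·v_{0}  ⟹  sig = ⟨4 | 2⟩

Hence PRS(X_Σ) =
    ⟨2 | 0⟩
    ⟨2 | 0⟩
    ⟨2 | 1⟩
    ⟨2 | 1⟩
    ⟨2 | 1⟩
    ⟨2 | 1⟩
    ⟨2 | 1⟩
    ⟨2 | 1 1⟩
    ⟨2 | 1 1 1⟩
    ⟨2 | 1 1 2⟩
    ⟨2 | 1 1 2⟩
    ⟨2 | 1 2 2⟩
    ⟨2 | 1 2 2⟩
    ⟨3 | 1⟩
    ⟨3 | 1 1⟩
    ⟨4 | 1⟩
    ⟨4 | 2⟩


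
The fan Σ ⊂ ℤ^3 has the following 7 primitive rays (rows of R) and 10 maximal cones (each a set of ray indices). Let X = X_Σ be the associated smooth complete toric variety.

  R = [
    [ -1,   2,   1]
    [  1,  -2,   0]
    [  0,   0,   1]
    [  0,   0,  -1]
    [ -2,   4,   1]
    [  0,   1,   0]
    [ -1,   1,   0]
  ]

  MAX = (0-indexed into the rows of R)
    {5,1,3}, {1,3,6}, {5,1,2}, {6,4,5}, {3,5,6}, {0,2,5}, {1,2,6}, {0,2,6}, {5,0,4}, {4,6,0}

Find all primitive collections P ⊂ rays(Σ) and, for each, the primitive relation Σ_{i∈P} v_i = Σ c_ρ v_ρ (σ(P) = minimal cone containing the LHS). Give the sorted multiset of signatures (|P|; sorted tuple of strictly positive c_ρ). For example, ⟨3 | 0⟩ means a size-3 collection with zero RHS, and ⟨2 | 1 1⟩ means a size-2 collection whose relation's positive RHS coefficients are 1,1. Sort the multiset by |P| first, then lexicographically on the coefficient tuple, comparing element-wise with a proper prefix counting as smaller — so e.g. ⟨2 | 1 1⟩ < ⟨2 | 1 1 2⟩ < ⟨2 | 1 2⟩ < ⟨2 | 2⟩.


9 collections generate NE(X_Σ); each relation:

  {2,3}:  v_{2} + v_{3} = 0  so sig = ⟨2 | 0⟩
  {0,1}:  v_{0} + v_{1} = v_{2}  so sig = ⟨2 | 1⟩
  {1,4}:  v_{1} + v_{4} = v_{0}  so sig = ⟨2 | 1⟩
  {0,3}:  v_{0} + v_{3} = v_{5} + v_{6}  so sig = ⟨2 | 1 1⟩
  {2,4}:  v_{2} + v_{4} = 2·v_{0}  so sig = ⟨2 | 2⟩
  {3,4}:  v_{3} + v_{4} = 2·v_{5} + 2·v_{6}  so sig = ⟨2 | 2 2⟩
  {1,5,6}:  v_{1} + v_{5} + v_{6} = 0  so sig = ⟨3 | 0⟩
  {0,5,6}:  v_{0} + v_{5} + v_{6} = v_{4}  so sig = ⟨3 | 1⟩
  {2,5,6}:  v_{2} + v_{5} + v_{6} = v_{0}  so sig = ⟨3 | 1⟩

Sorted signature multiset PRS(X):
{ ⟨2 | 0⟩,  ⟨2 | 1⟩ ×2,  ⟨2 | 1 1⟩,  ⟨2 | 2⟩,  ⟨2 | 2 2⟩,  ⟨3 | 0⟩,  ⟨3 | 1⟩ ×2 }


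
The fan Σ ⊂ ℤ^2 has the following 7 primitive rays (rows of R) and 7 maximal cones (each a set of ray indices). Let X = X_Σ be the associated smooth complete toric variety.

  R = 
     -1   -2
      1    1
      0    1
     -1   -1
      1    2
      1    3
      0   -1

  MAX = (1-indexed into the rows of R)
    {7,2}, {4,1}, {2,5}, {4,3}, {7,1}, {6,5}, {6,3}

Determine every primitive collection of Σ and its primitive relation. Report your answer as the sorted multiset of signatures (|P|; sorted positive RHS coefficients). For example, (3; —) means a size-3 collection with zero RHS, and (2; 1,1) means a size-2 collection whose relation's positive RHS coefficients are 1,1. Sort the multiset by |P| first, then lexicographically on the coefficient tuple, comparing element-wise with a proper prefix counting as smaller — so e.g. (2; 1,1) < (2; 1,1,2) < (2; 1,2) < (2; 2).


Primitive collections (14):

  {1,5}:  v_{1} + v_{5} = 0 — sig = (2; —)
  {2,4}:  v_{2} + v_{4} = 0 — sig = (2; —)
  {3,7}:  v_{3} + v_{7} = 0 — sig = (2; —)
  {1,2}:  v_{1} + v_{2} = v_{7} — sig = (2; 1)
  {1,3}:  v_{1} + v_{3} = v_{4} — sig = (2; 1)
  {1,6}:  v_{1} + v_{6} = v_{3} — sig = (2; 1)
  {2,3}:  v_{2} + v_{3} = v_{5} — sig = (2; 1)
  {3,5}:  v_{3} + v_{5} = v_{6} — sig = (2; 1)
  {4,5}:  v_{4} + v_{5} = v_{3} — sig = (2; 1)
  {4,7}:  v_{4} + v_{7} = v_{1} — sig = (2; 1)
  {5,7}:  v_{5} + v_{7} = v_{2} — sig = (2; 1)
  {6,7}:  v_{6} + v_{7} = v_{5} — sig = (2; 1)
  {2,6}:  v_{2} + v_{6} = 2·v_{5} — sig = (2; 2)
  {4,6}:  v_{4} + v_{6} = 2·v_{3} — sig = (2; 2)

Signatures (|P|; sorted positive RHS coefficients), sorted:
{ (2; —) ×3,  (2; 1) ×9,  (2; 2) ×2 }


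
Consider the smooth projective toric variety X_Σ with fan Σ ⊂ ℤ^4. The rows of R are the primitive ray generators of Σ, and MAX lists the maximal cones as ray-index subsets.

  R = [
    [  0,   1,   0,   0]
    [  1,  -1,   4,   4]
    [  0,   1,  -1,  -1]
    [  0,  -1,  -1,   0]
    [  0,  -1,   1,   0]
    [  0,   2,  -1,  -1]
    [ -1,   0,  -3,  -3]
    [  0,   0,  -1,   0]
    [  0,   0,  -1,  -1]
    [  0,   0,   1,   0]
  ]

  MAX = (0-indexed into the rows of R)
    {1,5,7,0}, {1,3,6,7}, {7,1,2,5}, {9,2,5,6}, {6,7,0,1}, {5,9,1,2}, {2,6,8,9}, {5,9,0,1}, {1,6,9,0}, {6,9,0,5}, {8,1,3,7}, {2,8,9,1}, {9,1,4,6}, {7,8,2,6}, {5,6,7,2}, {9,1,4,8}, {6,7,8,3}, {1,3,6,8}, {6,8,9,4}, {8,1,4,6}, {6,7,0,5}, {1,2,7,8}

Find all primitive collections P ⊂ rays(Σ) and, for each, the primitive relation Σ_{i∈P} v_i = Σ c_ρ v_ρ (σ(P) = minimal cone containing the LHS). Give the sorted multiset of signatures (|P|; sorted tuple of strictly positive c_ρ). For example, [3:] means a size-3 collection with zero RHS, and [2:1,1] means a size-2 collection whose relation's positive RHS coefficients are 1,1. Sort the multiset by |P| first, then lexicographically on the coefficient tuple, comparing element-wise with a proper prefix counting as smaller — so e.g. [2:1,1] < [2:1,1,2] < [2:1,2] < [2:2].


Σ has 17 primitive collections:

  P={7,9}:  v_{7} + v_{9} = 0  so sig = [2:]
  P={0,2}:  v_{0} + v_{2} = v_{5}  so sig = [2:1]
  P={0,3}:  v_{0} + v_{3} = v_{7}  so sig = [2:1]
  P={0,4}:  v_{0} + v_{4} = v_{9}  so sig = [2:1]
  P={0,8}:  v_{0} + v_{8} = v_{2}  so sig = [2:1]
  P={2,3}:  v_{2} + v_{3} = v_{7} + v_{8}  so sig = [2:1,1]
  P={2,4}:  v_{2} + v_{4} = v_{8} + v_{9}  so sig = [2:1,1]
  P={3,5}:  v_{3} + v_{5} = v_{2} + v_{7}  so sig = [2:1,1]
  P={4,5}:  v_{4} + v_{5} = v_{2} + v_{9}  so sig = [2:1,1]
  P={3,9}:  v_{3} + v_{9} = v_{1} + v_{6} + v_{8}  so sig = [2:1,1,1]
  P={4,7}:  v_{4} + v_{7} = v_{1} + v_{6} + v_{8}  so sig = [2:1,1,1]
  P={5,8}:  v_{5} + v_{8} = 2·v_{2}  so sig = [2:2]
  P={3,4}:  v_{3} + v_{4} = 2·v_{1} + 2·v_{6} + 2·v_{8}  so sig = [2:2,2,2]
  P={1,2,6}:  v_{1} + v_{2} + v_{6} = 0  so sig = [3:]
  P={1,5,6}:  v_{1} + v_{5} + v_{6} = v_{0}  so sig = [3:1]
  P={1,6,7,8}:  v_{1} + v_{6} + v_{7} + v_{8} = v_{3}  so sig = [4:1]
  P={1,6,8,9}:  v_{1} + v_{6} + v_{8} + v_{9} = v_{4}  so sig = [4:1]

Signatures (|P|; sorted positive RHS coefficients), sorted:
    [2:]
    [2:1]
    [2:1]
    [2:1]
    [2:1]
    [2:1,1]
    [2:1,1]
    [2:1,1]
    [2:1,1]
    [2:1,1,1]
    [2:1,1,1]
    [2:2]
    [2:2,2,2]
    [3:]
    [3:1]
    [4:1]
    [4:1]


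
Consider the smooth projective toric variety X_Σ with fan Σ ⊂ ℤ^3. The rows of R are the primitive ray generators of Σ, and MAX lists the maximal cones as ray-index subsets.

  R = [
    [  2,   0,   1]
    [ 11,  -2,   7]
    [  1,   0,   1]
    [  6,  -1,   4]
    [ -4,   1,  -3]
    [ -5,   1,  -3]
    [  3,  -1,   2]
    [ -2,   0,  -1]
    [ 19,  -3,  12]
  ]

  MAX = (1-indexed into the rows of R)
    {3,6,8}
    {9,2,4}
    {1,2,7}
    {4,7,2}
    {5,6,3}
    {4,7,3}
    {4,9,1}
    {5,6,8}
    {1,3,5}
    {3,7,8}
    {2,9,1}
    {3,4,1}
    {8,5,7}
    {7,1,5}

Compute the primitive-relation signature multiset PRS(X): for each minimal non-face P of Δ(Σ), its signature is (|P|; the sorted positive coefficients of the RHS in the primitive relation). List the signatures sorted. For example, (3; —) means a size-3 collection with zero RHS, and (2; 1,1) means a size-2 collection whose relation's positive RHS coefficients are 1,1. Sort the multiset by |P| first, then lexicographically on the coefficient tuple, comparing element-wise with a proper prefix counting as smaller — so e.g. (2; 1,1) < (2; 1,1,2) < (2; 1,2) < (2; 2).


The 20 primitive collections of Σ (r=9, n=3):

  {1,8}:  v_{1} + v_{8} = 0  ⇒ sig = (2; —)
  {2,6}:  v_{2} + v_{6} = v_{4}  ⇒ sig = (2; 1)
  {4,5}:  v_{4} + v_{5} = v_{1}  ⇒ sig = (2; 1)
  {4,6}:  v_{4} + v_{6} = v_{3}  ⇒ sig = (2; 1)
  {6,7}:  v_{6} + v_{7} = v_{8}  ⇒ sig = (2; 1)
  {1,6}:  v_{1} + v_{6} = v_{3} + v_{5}  ⇒ sig = (2; 1,1)
  {2,8}:  v_{2} + v_{8} = v_{4} + v_{7}  ⇒ sig = (2; 1,1)
  {4,8}:  v_{4} + v_{8} = v_{3} + v_{7}  ⇒ sig = (2; 1,1)
  {8,9}:  v_{8} + v_{9} = v_{2} + v_{4}  ⇒ sig = (2; 1,1)
  {2,5}:  v_{2} + v_{5} = 2·v_{1} + v_{7}  ⇒ sig = (2; 1,2)
  {5,9}:  v_{5} + v_{9} = 2·v_{1} + v_{2}  ⇒ sig = (2; 1,2)
  {6,9}:  v_{6} + v_{9} = v_{1} + 2·v_{4}  ⇒ sig = (2; 1,2)
  {3,9}:  v_{3} + v_{9} = v_{1} + 3·v_{4}  ⇒ sig = (2; 1,3)
  {2,3}:  v_{2} + v_{3} = 2·v_{4}  ⇒ sig = (2; 2)
  {7,9}:  v_{7} + v_{9} = 2·v_{2}  ⇒ sig = (2; 2)
  {3,5,7}:  v_{3} + v_{5} + v_{7} = 0  ⇒ sig = (3; —)
  {1,2,4}:  v_{1} + v_{2} + v_{4} = v_{9}  ⇒ sig = (3; 1)
  {1,3,7}:  v_{1} + v_{3} + v_{7} = v_{4}  ⇒ sig = (3; 1)
  {1,4,7}:  v_{1} + v_{4} + v_{7} = v_{2}  ⇒ sig = (3; 1)
  {3,5,8}:  v_{3} + v_{5} + v_{8} = v_{6}  ⇒ sig = (3; 1)

Signatures (|P|; sorted positive RHS coefficients), sorted:
[(2; —), (2; 1), (2; 1), (2; 1), (2; 1), (2; 1,1), (2; 1,1), (2; 1,1), (2; 1,1), (2; 1,2), (2; 1,2), (2; 1,2), (2; 1,3), (2; 2), (2; 2), (3; —), (3; 1), (3; 1), (3; 1), (3; 1)]


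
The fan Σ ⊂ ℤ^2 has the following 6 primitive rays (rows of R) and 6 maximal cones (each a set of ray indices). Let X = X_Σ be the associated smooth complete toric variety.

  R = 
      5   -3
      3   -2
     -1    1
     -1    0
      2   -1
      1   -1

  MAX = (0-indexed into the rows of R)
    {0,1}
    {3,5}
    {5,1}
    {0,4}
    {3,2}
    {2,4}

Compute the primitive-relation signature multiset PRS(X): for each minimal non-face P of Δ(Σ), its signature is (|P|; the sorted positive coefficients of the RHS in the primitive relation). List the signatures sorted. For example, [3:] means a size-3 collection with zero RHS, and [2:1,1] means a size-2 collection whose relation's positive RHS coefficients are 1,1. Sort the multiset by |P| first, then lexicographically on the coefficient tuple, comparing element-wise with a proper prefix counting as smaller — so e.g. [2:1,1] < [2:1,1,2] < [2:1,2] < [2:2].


Minimal non-faces — 9 found among 6 rays, 6 max cones:

  P = {2,5}:  v_{2} + v_{5} = 0  →  sig = [2:]
  P = {1,2}:  v_{1} + v_{2} = v_{4}  →  sig = [2:1]
  P = {1,4}:  v_{1} + v_{4} = v_{0}  →  sig = [2:1]
  P = {3,4}:  v_{3} + v_{4} = v_{5}  →  sig = [2:1]
  P = {4,5}:  v_{4} + v_{5} = v_{1}  →  sig = [2:1]
  P = {0,3}:  v_{0} + v_{3} = v_{1} + v_{5}  →  sig = [2:1,1]
  P = {0,2}:  v_{0} + v_{2} = 2·v_{4}  →  sig = [2:2]
  P = {0,5}:  v_{0} + v_{5} = 2·v_{1}  →  sig = [2:2]
  P = {1,3}:  v_{1} + v_{3} = 2·v_{5}  →  sig = [2:2]

Hence PRS(X_Σ) =
    [2:]
    [2:1]
    [2:1]
    [2:1]
    [2:1]
    [2:1,1]
    [2:2]
    [2:2]
    [2:2]


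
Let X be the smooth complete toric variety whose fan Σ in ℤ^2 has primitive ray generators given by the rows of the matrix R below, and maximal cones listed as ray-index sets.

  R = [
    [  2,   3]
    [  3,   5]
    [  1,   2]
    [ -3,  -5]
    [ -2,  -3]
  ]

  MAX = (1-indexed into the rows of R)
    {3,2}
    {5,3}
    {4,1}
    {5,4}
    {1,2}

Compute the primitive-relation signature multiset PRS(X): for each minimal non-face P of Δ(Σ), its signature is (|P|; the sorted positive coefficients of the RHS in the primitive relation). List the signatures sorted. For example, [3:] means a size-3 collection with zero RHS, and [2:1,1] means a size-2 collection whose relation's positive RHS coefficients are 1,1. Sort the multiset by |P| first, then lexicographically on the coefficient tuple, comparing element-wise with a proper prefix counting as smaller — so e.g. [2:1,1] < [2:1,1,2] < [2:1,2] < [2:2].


Σ has 5 primitive collections:

  P={1,5}:  v_{1} + v_{5} = 0  so sig = [2:]
  P={2,4}:  v_{2} + v_{4} = 0  so sig = [2:]
  P={1,3}:  v_{1} + v_{3} = v_{2}  so sig = [2:1]
  P={2,5}:  v_{2} + v_{5} = v_{3}  so sig = [2:1]
  P={3,4}:  v_{3} + v_{4} = v_{5}  so sig = [2:1]

Signatures (|P|; sorted positive RHS coefficients), sorted:
    |P|=2: 5 collections, coeffs (), (), (1), (1), (1)


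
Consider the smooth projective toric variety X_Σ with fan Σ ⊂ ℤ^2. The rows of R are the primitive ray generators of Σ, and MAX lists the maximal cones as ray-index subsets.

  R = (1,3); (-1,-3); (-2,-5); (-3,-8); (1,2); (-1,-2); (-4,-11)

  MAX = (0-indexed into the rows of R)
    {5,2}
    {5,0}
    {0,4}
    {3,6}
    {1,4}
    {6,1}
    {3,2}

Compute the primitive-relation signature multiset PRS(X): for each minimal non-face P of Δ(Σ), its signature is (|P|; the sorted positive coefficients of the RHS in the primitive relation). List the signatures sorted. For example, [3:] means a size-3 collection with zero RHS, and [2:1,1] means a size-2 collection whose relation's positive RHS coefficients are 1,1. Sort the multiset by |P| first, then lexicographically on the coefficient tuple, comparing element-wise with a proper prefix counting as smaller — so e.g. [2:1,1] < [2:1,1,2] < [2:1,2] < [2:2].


14 minimal non-faces of Δ(Σ) (on 7 rays):

  {0,1}:  v_{0} + v_{1} = 0 — sig = [2:]
  {4,5}:  v_{4} + v_{5} = 0 — sig = [2:]
  {0,2}:  v_{0} + v_{2} = v_{5} — sig = [2:1]
  {0,3}:  v_{0} + v_{3} = v_{2} — sig = [2:1]
  {0,6}:  v_{0} + v_{6} = v_{3} — sig = [2:1]
  {1,2}:  v_{1} + v_{2} = v_{3} — sig = [2:1]
  {1,3}:  v_{1} + v_{3} = v_{6} — sig = [2:1]
  {1,5}:  v_{1} + v_{5} = v_{2} — sig = [2:1]
  {2,4}:  v_{2} + v_{4} = v_{1} — sig = [2:1]
  {5,6}:  v_{5} + v_{6} = v_{2} + v_{3} — sig = [2:1,1]
  {2,6}:  v_{2} + v_{6} = 2·v_{3} — sig = [2:2]
  {3,4}:  v_{3} + v_{4} = 2·v_{1} — sig = [2:2]
  {3,5}:  v_{3} + v_{5} = 2·v_{2} — sig = [2:2]
  {4,6}:  v_{4} + v_{6} = 3·v_{1} — sig = [2:3]

Signatures (|P|; sorted positive RHS coefficients), sorted:
{ [2:] ×2,  [2:1] ×7,  [2:1,1],  [2:2] ×3,  [2:3] }


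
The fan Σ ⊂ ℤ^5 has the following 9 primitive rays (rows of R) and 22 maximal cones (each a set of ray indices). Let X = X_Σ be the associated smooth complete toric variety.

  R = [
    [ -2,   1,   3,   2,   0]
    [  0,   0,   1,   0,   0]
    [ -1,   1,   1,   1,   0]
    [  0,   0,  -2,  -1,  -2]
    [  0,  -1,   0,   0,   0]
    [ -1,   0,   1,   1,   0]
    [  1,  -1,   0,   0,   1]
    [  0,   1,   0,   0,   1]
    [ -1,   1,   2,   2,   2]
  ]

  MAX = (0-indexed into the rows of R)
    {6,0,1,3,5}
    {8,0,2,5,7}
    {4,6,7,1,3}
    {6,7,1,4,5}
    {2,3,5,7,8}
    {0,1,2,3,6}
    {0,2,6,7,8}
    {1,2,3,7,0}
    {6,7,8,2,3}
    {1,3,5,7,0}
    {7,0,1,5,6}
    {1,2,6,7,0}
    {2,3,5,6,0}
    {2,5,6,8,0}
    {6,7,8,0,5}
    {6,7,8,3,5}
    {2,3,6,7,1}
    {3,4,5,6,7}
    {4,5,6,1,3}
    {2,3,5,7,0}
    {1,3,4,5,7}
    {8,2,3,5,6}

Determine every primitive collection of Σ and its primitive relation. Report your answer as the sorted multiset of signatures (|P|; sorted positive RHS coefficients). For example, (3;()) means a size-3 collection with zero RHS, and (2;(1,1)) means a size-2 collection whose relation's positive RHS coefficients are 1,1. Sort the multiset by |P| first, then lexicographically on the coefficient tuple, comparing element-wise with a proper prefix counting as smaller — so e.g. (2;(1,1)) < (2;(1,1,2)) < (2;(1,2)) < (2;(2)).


|primitive collections| = 9. Relations:

  P = {2,4}:  v_{2} + v_{4} = v_{5} — sig = (2;(1))
  P = {1,8}:  v_{1} + v_{8} = v_{0} + v_{6} + v_{7} — sig = (2;(1,1,1))
  P = {4,8}:  v_{4} + v_{8} = 2·v_{5} + v_{6} + v_{7} — sig = (2;(1,1,2))
  P = {0,4}:  v_{0} + v_{4} = v_{1} + 2·v_{5} — sig = (2;(1,2))
  P = {1,2,5}:  v_{1} + v_{2} + v_{5} = v_{0} — sig = (3;(1))
  P = {0,3,8}:  v_{0} + v_{3} + v_{8} = 2·v_{2} + v_{5} — sig = (3;(1,2))
  P = {0,3,6,7}:  v_{0} + v_{3} + v_{6} + v_{7} = v_{2} — sig = (4;(1))
  P = {2,5,6,7}:  v_{2} + v_{5} + v_{6} + v_{7} = v_{8} — sig = (4;(1))
  P = {1,3,5,6,7}:  v_{1} + v_{3} + v_{5} + v_{6} + v_{7} = 0 — sig = (5;())

so the primitive-relation signature multiset is
{ (2;(1)),  (2;(1,1,1)),  (2;(1,1,2)),  (2;(1,2)),  (3;(1)),  (3;(1,2)),  (4;(1)) ×2,  (5;()) }
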